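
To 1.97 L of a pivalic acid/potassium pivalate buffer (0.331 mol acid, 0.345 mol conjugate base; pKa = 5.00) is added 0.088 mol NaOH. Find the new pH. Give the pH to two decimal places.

After neutralization: n((CH3)3CCOOH) = 0.243 mol, n((CH3)3CCOO-) = 0.433 mol.
pH = pKa + log([A⁻]/[HA]) = 5.00 + log(0.433/0.243) = 5.00 +0.251

pH = 5.25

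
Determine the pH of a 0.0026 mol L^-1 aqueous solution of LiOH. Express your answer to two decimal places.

LiOH is a strong base; [OH-] = 0.0026 M.
pOH = -log(0.0026) = 2.59
pH = 14.00 - 2.59 = 11.41

pH = 11.41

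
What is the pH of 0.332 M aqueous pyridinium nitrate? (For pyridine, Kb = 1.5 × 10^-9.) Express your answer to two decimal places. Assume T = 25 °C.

pH = 2.83

C5H5NH+ is the conjugate acid of the weak base C5H5N.
Ka = Kw/Kb = 1.0×10^-14 / 1.5 × 10^-9 = 6.67 × 10^-6
From the ICE table, Ka = [H+]²/(0.332 − [H+]) = 6.67 × 10^-6.
Neglecting [H+] in the denominator: [H+] = √(6.67 × 10^-6 × 0.332) = 1.49 × 10^-3 M
pH = −log(1.49 × 10^-3) = 2.83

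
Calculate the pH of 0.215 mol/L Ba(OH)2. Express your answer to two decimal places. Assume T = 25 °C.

Ba(OH)2 is a strong base (each formula unit releases 2 OH-); [OH-] = 0.43 M.
pOH = -log(0.43) = 0.37
pH = 14.00 - 0.37 = 13.63

pH = 13.63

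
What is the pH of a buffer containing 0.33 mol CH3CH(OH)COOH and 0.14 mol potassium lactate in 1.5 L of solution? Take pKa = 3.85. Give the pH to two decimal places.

pH = 3.48

Henderson–Hasselbalch: pH = pKa + log([CH3CH(OH)COO-]/[CH3CH(OH)COOH]) = 3.85 + log(0.14/0.33)
pH = 3.85 + (-0.372) = 3.48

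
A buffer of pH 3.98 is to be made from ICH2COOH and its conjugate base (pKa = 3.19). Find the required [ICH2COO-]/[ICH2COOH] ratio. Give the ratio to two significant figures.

ratio = 6.2

pH = pKa + log(r) ⇒ log(r) = 3.98 − 3.19 = +0.79
r = [ICH2COO-]/[ICH2COOH] = 10^(+0.79) = 6.17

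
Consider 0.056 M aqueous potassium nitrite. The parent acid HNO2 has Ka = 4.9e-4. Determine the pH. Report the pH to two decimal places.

pH = 8.03

NO2- is the conjugate base of the weak acid HNO2.
Kb = Kw/Ka = 1.0×10^-14 / 4.9 × 10^-4 = 2.04 × 10^-11
From the ICE table, Kb = [OH-]²/(0.056 − [OH-]) = 2.04 × 10^-11.
Neglecting [OH-] in the denominator: [OH-] = √(2.04 × 10^-11 × 0.056) = 1.07 × 10^-6 M
Check: 0.0019% ionized — well under 5%, approximation valid.
pOH = 5.97, so pH = 14.00 − pOH = 8.03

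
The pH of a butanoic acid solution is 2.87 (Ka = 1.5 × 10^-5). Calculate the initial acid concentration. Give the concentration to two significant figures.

C₀ = 1.2 × 10^-1 M

[H+] = 10^(-2.87) = 1.35 × 10^-3 M = x
Ka = x²/(C₀ − x) ⇒ C₀ = x + x²/Ka
C₀ = 1.35 × 10^-3 + (1.35 × 10^-3)²/(1.5 × 10^-5) = 1.23 × 10^-1 M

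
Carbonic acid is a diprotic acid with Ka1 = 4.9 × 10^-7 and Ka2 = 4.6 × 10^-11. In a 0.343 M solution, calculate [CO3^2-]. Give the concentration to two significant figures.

4.6 × 10^-11 M

First ionization gives [H+] ≈ [HCO3-] = 4.10 × 10^-4 M.
Second step: Ka2 = [H+][CO3^2-]/[HCO3-] ≈ [CO3^2-] (since [H+] ≈ [HCO3-]).
So [CO3^2-] ≈ Ka2.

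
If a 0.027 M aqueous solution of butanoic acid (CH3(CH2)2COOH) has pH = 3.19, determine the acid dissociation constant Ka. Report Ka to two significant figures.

[H+] = 10^(-3.19) = 6.46 × 10^-4 M
At equilibrium [HA] = 0.027 − 6.46 × 10^-4 = 2.64 × 10^-2 M
Ka = [H+][A-]/[HA] = (6.46 × 10^-4)² / 2.64 × 10^-2 = 1.6 × 10^-5

Ka = 1.6 × 10^-5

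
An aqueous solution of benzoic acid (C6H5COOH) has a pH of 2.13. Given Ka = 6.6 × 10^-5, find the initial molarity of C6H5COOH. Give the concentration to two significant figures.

[H+] = 10^(-2.13) = 7.41 × 10^-3 M = x
Ka = x²/(C₀ − x) ⇒ C₀ = x + x²/Ka
C₀ = 7.41 × 10^-3 + (7.41 × 10^-3)²/(6.6 × 10^-5) = 8.39 × 10^-1 M

C₀ = 8.4 × 10^-1 M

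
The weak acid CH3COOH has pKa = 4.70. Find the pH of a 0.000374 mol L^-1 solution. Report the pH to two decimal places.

pH = 4.11

CH3COOH ⇌ CH3COO- + H+
Ka = 10^(−4.70) = 2.00 × 10^-5
From the ICE table, Ka = [H+]²/(0.000374 − [H+]) = 2.00 × 10^-5.
[H+] is not negligible relative to C₀; solve [H+]² + 2e-05·[H+] − 7.48e-09 = 0.
[H+] = (−Ka + √(Ka² + 4·Ka·C₀))/2 = 7.71 × 10^-5 M
pH = −log(7.71 × 10^-5) = 4.11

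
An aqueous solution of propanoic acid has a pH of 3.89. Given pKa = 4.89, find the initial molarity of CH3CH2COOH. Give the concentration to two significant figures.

[H+] = 10^(-3.89) = 1.29 × 10^-4 M = x
Ka = 10^(−4.89) = 1.29 × 10^-5
Ka = x²/(C₀ − x) ⇒ C₀ = x + x²/Ka
C₀ = 1.29 × 10^-4 + (1.29 × 10^-4)²/(1.29 × 10^-5) = 1.42 × 10^-3 M

C₀ = 1.4 × 10^-3 M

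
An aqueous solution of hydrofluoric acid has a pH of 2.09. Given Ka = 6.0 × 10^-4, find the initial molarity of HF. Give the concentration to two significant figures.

[H+] = 10^(-2.09) = 8.13 × 10^-3 M = x
Ka = x²/(C₀ − x) ⇒ C₀ = x + x²/Ka
C₀ = 8.13 × 10^-3 + (8.13 × 10^-3)²/(6.0 × 10^-4) = 1.18 × 10^-1 M

C₀ = 1.2 × 10^-1 M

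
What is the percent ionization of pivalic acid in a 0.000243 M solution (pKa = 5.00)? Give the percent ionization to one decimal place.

18.3%

(CH3)3CCOOH ⇌ (CH3)3CCOO- + H+; let x = [H+] at equilibrium.
Ka = 10^(−5.00) = 1.00 × 10^-5
Ka = x²/(C₀ − x); solving the quadratic gives x = 4.45 × 10^-5 M.
Fraction ionized = 4.45 × 10^-5 / 0.000243 = 0.1831 → 18.3%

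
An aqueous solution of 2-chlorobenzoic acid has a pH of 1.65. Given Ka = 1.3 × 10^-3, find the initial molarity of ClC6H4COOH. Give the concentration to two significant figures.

[H+] = 10^(-1.65) = 2.24 × 10^-2 M = x
Ka = x²/(C₀ − x) ⇒ C₀ = x + x²/Ka
C₀ = 2.24 × 10^-2 + (2.24 × 10^-2)²/(1.3 × 10^-3) = 4.08 × 10^-1 M

C₀ = 4.1 × 10^-1 M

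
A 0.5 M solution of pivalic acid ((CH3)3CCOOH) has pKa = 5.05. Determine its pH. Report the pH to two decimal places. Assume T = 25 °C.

pH = 2.68

(CH3)3CCOOH ⇌ (CH3)3CCOO- + H+
Ka = 10^(−5.05) = 8.91 × 10^-6
Ka = [H+]²/(0.5 − [H+]) = 8.91 × 10^-6
Assume [H+] ≪ 0.5: [H+] ≈ √(8.91 × 10^-6 × 0.5) = 2.11 × 10^-3 M
pH = −log[H+] = −log(2.11 × 10^-3) = 2.68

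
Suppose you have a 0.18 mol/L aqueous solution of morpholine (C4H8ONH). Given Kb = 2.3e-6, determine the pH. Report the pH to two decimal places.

pH = 10.81

C4H8ONH + H2O ⇌ C4H8ONH2+ + OH-
Kb = [OH-]²/(0.18 − [OH-]) = 2.3 × 10^-6
Neglecting [OH-] in the denominator: [OH-] = √(2.3 × 10^-6 × 0.18) = 6.43 × 10^-4 M
Check: 0.36% ionized — well under 5%, approximation valid.
pOH = 3.19, so pH = 14.00 − pOH = 10.81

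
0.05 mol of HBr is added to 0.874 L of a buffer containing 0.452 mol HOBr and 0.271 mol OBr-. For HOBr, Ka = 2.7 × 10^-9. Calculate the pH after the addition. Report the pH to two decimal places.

Added H+ converts OBr- to HOBr: HOBr → 0.502 mol, OBr- → 0.221 mol.
pKa = −log(2.7 × 10^-9) = 8.569
pH = pKa + log([A⁻]/[HA]) = 8.569 + log(0.221/0.502) = 8.569 -0.356

pH = 8.21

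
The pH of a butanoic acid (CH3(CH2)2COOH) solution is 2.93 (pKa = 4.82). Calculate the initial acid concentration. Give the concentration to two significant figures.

C₀ = 9.2 × 10^-2 M

[H+] = 10^(-2.93) = 1.17 × 10^-3 M = x
Ka = 10^(−4.82) = 1.51 × 10^-5
Ka = x²/(C₀ − x) ⇒ C₀ = x + x²/Ka
C₀ = 1.17 × 10^-3 + (1.17 × 10^-3)²/(1.51 × 10^-5) = 9.18 × 10^-2 M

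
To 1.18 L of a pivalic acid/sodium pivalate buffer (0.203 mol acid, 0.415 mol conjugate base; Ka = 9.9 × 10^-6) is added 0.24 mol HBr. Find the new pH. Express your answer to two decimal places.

After neutralization: n((CH3)3CCOOH) = 0.443 mol, n((CH3)3CCOO-) = 0.175 mol.
pKa = −log(9.9 × 10^-6) = 5.004
pH = pKa + log(n_(CH3)3CCOO-/n_(CH3)3CCOOH) = 5.004 + log(0.175/0.443) = 5.004 + (-0.403)

pH = 4.60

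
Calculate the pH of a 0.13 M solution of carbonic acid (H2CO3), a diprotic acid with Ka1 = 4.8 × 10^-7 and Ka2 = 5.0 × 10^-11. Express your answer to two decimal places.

pH = 3.60

Ka1 ≫ Ka2, so treat the first dissociation as the only significant source of H+.
Ka1 = x²/(0.13 − x) = 4.8 × 10^-7
x ≈ √(4.8 × 10^-7 × 0.13) = 2.50 × 10^-4 M
pH = −log(2.50 × 10^-4) = 3.60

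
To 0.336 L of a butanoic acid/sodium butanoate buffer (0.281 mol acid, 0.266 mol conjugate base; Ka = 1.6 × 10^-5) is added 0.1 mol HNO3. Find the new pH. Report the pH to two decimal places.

pH = 4.44

Added H+ converts CH3(CH2)2COO- to CH3(CH2)2COOH: CH3(CH2)2COOH → 0.381 mol, CH3(CH2)2COO- → 0.166 mol.
pKa = −log(1.6 × 10^-5) = 4.796
pH = pKa + log(n_CH3(CH2)2COO-/n_CH3(CH2)2COOH) = 4.796 + log(0.166/0.381) = 4.796 + (-0.361)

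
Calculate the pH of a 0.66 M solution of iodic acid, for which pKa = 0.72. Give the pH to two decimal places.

pH = 0.57

HIO3 ⇌ IO3- + H+
Ka = 10^(−0.72) = 1.91 × 10^-1
From the ICE table, Ka = [H+]²/(0.66 − [H+]) = 1.91 × 10^-1.
The 5% rule fails; solving [H+]² + Ka·[H+] − Ka·C₀ = 0 exactly:
[H+] = [−0.191 + √(0.191² + 0.504)]/2 = 2.72 × 10^-1 M
pH = −log[H+] = −log(2.72 × 10^-1) = 0.57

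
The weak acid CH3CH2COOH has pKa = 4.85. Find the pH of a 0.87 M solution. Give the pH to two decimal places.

CH3CH2COOH ⇌ CH3CH2COO- + H+
Ka = 10^(−4.85) = 1.41 × 10^-5
Ka = [H+]²/(0.87 − [H+]) = 1.41 × 10^-5
Since Ka ≪ C₀, [H+] ≈ √(Ka·C₀) = 3.50 × 10^-3 M.
pH = −log(3.50 × 10^-3) = 2.46

pH = 2.46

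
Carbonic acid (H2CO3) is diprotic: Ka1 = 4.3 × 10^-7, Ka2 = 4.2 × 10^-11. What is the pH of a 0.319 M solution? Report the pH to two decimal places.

Ka1 ≫ Ka2, so treat the first dissociation as the only significant source of H+.
Ka1 = x²/(0.319 − x) = 4.3 × 10^-7
x ≈ √(4.3 × 10^-7 × 0.319) = 3.70 × 10^-4 M
pH = −log(3.70 × 10^-4) = 3.43

pH = 3.43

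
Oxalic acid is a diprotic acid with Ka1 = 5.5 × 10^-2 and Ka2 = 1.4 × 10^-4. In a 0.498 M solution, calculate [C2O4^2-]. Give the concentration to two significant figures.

First ionization gives [H+] ≈ [HC2O4-] = 1.40 × 10^-1 M.
Second step: Ka2 = [H+][C2O4^2-]/[HC2O4-] ≈ [C2O4^2-] (since [H+] ≈ [HC2O4-]).
So [C2O4^2-] ≈ Ka2.

1.4 × 10^-4 M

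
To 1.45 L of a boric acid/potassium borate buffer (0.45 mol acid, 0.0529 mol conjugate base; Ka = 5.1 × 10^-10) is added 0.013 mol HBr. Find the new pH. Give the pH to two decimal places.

pH = 8.23

Added H+ converts B(OH)4- to B(OH)3: B(OH)3 → 0.463 mol, B(OH)4- → 0.0399 mol.
pKa = −log(5.1 × 10^-10) = 9.292
Henderson–Hasselbalch with mole ratio 0.0399/0.463: pH = 9.292 + (-1.065)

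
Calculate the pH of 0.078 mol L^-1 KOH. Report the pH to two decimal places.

KOH is a strong base; [OH-] = 0.078 M.
pOH = -log(0.078) = 1.11
pH = 14.00 - 1.11 = 12.89

pH = 12.89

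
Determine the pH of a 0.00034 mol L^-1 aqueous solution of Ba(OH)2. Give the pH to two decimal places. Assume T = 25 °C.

pH = 10.83

Ba(OH)2 is a strong base (each formula unit releases 2 OH-); [OH-] = 0.00068 M.
pOH = -log(0.00068) = 3.17
pH = 14.00 - 3.17 = 10.83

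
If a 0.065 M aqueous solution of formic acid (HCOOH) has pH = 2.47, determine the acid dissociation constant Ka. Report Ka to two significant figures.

[H+] = 10^(-2.47) = 3.39 × 10^-3 M
At equilibrium [HA] = 0.065 − 3.39 × 10^-3 = 6.16 × 10^-2 M
Ka = [H+][A-]/[HA] = (3.39 × 10^-3)² / 6.16 × 10^-2 = 1.9 × 10^-4

Ka = 1.9 × 10^-4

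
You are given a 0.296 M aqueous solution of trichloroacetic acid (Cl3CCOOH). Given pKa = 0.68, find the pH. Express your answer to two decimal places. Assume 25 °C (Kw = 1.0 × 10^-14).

pH = 0.78

Cl3CCOOH ⇌ Cl3CCOO- + H+
Ka = 10^(−0.68) = 2.09 × 10^-1
From the ICE table, Ka = [H+]²/(0.296 − [H+]) = 2.09 × 10^-1.
[H+] is not negligible relative to C₀; solve [H+]² + 0.209·[H+] − 0.0619 = 0.
[H+] = (−Ka + √(Ka² + 4·Ka·C₀))/2 = 1.65 × 10^-1 M
pH = −log[H+] = −log(1.65 × 10^-1) = 0.78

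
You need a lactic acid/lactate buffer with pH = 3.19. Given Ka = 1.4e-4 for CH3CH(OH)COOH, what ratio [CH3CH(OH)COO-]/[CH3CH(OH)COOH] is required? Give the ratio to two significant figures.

ratio = 0.22

pKa = -log(1.4 × 10^-4) = 3.854
pH = pKa + log(r) ⇒ log(r) = 3.19 − 3.854 = -0.664
r = [CH3CH(OH)COO-]/[CH3CH(OH)COOH] = 10^(-0.664) = 0.217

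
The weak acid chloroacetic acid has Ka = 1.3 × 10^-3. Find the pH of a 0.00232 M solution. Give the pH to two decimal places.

pH = 2.92

ClCH2COOH ⇌ ClCH2COO- + H+
From the ICE table, Ka = [H+]²/(0.00232 − [H+]) = 1.3 × 10^-3.
[H+] is not negligible relative to C₀; solve [H+]² + 0.0013·[H+] − 3.02e-06 = 0.
[H+] = (−Ka + √(Ka² + 4·Ka·C₀))/2 = 1.20 × 10^-3 M
pH = −log[H+] = −log(1.20 × 10^-3) = 2.92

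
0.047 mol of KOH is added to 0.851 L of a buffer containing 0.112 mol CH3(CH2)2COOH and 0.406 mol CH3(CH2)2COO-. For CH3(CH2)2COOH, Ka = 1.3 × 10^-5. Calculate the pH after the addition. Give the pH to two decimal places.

OH- converts CH3(CH2)2COOH to CH3(CH2)2COO-: CH3(CH2)2COOH → 0.065 mol, CH3(CH2)2COO- → 0.453 mol.
pKa = −log(1.3 × 10^-5) = 4.886
Henderson–Hasselbalch with mole ratio 0.453/0.065: pH = 4.886 + (+0.843)

pH = 5.73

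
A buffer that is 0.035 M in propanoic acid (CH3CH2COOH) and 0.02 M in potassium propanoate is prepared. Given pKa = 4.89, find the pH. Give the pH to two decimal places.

pH = 4.65

pH = pKa + log([A⁻]/[HA]) = 4.89 + log(0.02/0.035)
pH = 4.89 + (-0.243) = 4.65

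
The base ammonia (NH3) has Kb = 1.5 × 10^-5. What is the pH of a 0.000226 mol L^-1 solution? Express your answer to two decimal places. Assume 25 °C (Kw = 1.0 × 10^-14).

pH = 9.71

NH3 + H2O ⇌ NH4+ + OH-
Kb = [OH-]²/(0.000226 − [OH-]) = 1.5 × 10^-5
The 5% rule fails; solving [OH-]² + Kb·[OH-] − Kb·C₀ = 0 exactly:
[OH-] = (−Kb + √(Kb² + 4·Kb·C₀))/2 = 5.12 × 10^-5 M
pOH = −log(5.12 × 10^-5) = 4.29; pH = 14.00 − 4.29 = 9.71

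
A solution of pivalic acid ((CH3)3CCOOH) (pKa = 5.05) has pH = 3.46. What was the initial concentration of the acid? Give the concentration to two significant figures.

[H+] = 10^(-3.46) = 3.47 × 10^-4 M = x
Ka = 10^(−5.05) = 8.91 × 10^-6
Ka = x²/(C₀ − x) ⇒ C₀ = x + x²/Ka
C₀ = 3.47 × 10^-4 + (3.47 × 10^-4)²/(8.91 × 10^-6) = 1.39 × 10^-2 M

C₀ = 1.4 × 10^-2 M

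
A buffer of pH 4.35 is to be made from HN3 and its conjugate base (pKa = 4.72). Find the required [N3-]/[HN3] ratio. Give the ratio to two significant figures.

ratio = 0.43

pH = pKa + log(r) ⇒ log(r) = 4.35 − 4.72 = -0.37
r = [N3-]/[HN3] = 10^(-0.37) = 0.427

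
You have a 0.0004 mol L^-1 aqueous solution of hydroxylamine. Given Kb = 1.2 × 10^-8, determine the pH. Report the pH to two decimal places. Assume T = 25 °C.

NH2OH + H2O ⇌ NH3OH+ + OH-
Kb = x²/(0.0004 − x) = 1.2 × 10^-8
Assume x ≪ 0.0004: x ≈ √(1.2 × 10^-8 × 0.0004) = 2.19 × 10^-6 M
Check: 0.55% ionized — well under 5%, approximation valid.
pOH = 5.66, so pH = 14.00 − pOH = 8.34

pH = 8.34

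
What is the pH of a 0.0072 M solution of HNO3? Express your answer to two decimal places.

HNO3 is a strong acid and dissociates completely, so [H+] = 0.0072 M.
pH = -log(0.0072) = 2.14

pH = 2.14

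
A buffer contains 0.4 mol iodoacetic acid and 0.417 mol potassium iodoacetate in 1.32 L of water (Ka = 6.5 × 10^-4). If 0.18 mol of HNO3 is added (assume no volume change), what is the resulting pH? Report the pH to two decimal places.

pH = 2.80

Added H+ converts ICH2COO- to ICH2COOH: ICH2COOH → 0.58 mol, ICH2COO- → 0.237 mol.
pKa = −log(6.5 × 10^-4) = 3.187
pH = pKa + log(n_ICH2COO-/n_ICH2COOH) = 3.187 + log(0.237/0.58) = 3.187 + (-0.389)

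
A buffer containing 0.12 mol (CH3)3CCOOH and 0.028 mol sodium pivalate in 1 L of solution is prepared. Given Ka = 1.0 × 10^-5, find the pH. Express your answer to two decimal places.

pKa = −log(1.0 × 10^-5) = 5.000
Using pH = pKa + log([base]/[acid]) with [base]/[acid] = 0.028/0.12:
pH = 5.000 + (-0.632) = 4.37

pH = 4.37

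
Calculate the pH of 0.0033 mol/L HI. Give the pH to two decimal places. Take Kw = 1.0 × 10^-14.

HI is a strong acid and dissociates completely, so [H+] = 0.0033 M.
pH = -log(0.0033) = 2.48

pH = 2.48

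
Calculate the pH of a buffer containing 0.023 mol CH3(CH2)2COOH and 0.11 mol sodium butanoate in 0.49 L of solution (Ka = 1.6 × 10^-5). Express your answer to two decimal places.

pH = 5.48

pKa = −log(1.6 × 10^-5) = 4.796
Using pH = pKa + log([base]/[acid]) with [base]/[acid] = 0.11/0.023:
pH = 4.796 + (+0.680) = 5.48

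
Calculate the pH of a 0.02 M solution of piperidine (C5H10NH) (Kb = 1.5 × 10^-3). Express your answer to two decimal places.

pH = 11.68

C5H10NH + H2O ⇌ C5H10NH2+ + OH-
Kb = x²/(0.02 − x) = 1.5 × 10^-3
The 5% rule fails; solving x² + Kb·x − Kb·C₀ = 0 exactly:
x = [−0.0015 + √(0.0015² + 0.00012)]/2 = 4.78 × 10^-3 M
pOH = −log(4.78 × 10^-3) = 2.32; pH = 14.00 − 2.32 = 11.68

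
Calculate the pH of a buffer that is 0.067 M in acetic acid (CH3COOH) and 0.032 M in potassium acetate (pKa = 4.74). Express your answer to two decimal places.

pH = 4.42

pH = pKa + log([A⁻]/[HA]) = 4.74 + log(0.032/0.067)
pH = 4.74 + (-0.321) = 4.42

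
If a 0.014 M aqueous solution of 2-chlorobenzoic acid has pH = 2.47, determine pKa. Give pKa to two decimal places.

pKa = 2.97

[H+] = 10^(-2.47) = 3.39 × 10^-3 M
At equilibrium [HA] = 0.014 − 3.39 × 10^-3 = 1.06 × 10^-2 M
Ka = [H+][A-]/[HA] = (3.39 × 10^-3)² / 1.06 × 10^-2 = 1.08 × 10^-3
pKa = -log(1.08 × 10^-3) = 2.97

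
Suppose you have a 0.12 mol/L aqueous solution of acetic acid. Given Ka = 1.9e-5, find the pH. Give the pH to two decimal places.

pH = 2.82

CH3COOH ⇌ CH3COO- + H+
From the ICE table, Ka = [H+]²/(0.12 − [H+]) = 1.9 × 10^-5.
Assume [H+] ≪ 0.12: [H+] ≈ √(1.9 × 10^-5 × 0.12) = 1.51 × 10^-3 M
Check: 1.3% ionized — well under 5%, approximation valid.
pH = −log(1.51 × 10^-3) = 2.82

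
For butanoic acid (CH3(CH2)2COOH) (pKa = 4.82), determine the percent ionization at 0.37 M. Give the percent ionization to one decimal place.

CH3(CH2)2COOH ⇌ CH3(CH2)2COO- + H+; let x = [H+] at equilibrium.
Ka = 10^(−4.82) = 1.51 × 10^-5
x ≈ √(Ka·C₀) = √(1.51 × 10^-5 × 0.37) = 2.36 × 10^-3 M
% ionization = x/C₀ × 100% = 2.36 × 10^-3/0.37 × 100% = 0.6%

0.6%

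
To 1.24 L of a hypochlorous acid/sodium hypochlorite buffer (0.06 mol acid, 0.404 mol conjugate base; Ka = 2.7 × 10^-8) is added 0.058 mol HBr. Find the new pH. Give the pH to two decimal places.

Added H+ converts OCl- to HOCl: HOCl → 0.118 mol, OCl- → 0.346 mol.
pKa = −log(2.7 × 10^-8) = 7.569
Henderson–Hasselbalch with mole ratio 0.346/0.118: pH = 7.569 + (+0.467)

pH = 8.04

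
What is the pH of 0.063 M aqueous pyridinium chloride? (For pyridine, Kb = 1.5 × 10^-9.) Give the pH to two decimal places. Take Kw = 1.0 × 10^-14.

C5H5NH+ is the conjugate acid of the weak base C5H5N.
Ka = Kw/Kb = 1.0×10^-14 / 1.5 × 10^-9 = 6.67 × 10^-6
From the ICE table, Ka = x²/(0.063 − x) = 6.67 × 10^-6.
Neglecting x in the denominator: x = √(6.67 × 10^-6 × 0.063) = 6.48 × 10^-4 M
pH = −log[H+] = −log(6.48 × 10^-4) = 3.19

pH = 3.19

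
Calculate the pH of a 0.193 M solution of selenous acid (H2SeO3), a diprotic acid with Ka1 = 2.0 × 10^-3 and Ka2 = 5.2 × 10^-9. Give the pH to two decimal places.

Since Ka1 ≫ Ka2, the first ionization dominates [H+].
Ka1 = x²/(0.193 − x) = 2.0 × 10^-3
Solving the quadratic: x = (−Ka1 + √(Ka1² + 4·Ka1·C₀))/2 = 1.87 × 10^-2 M
pH = −log(1.87 × 10^-2) = 1.73

pH = 1.73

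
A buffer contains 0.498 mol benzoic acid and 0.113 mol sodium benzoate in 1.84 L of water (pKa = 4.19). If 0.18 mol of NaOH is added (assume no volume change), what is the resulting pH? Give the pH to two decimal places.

OH- converts C6H5COOH to C6H5COO-: C6H5COOH → 0.318 mol, C6H5COO- → 0.293 mol.
pH = pKa + log(n_C6H5COO-/n_C6H5COOH) = 4.19 + log(0.293/0.318) = 4.19 + (-0.036)

pH = 4.15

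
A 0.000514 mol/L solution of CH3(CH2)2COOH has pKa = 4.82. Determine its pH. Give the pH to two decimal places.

CH3(CH2)2COOH ⇌ CH3(CH2)2COO- + H+
Ka = 10^(−4.82) = 1.51 × 10^-5
Let x = [H+] at equilibrium. Ka = x²/(0.000514 − x).
The 5% rule fails; solving x² + Ka·x − Ka·C₀ = 0 exactly:
x = (−Ka + √(Ka² + 4·Ka·C₀))/2 = 8.09 × 10^-5 M
pH = −log(8.09 × 10^-5) = 4.09

pH = 4.09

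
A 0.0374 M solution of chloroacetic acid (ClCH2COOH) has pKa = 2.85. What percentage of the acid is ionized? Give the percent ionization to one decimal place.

ClCH2COOH ⇌ ClCH2COO- + H+; let x = [H+] at equilibrium.
Ka = 10^(−2.85) = 1.41 × 10^-3
Solve x² + 0.00141x − 5.27e-05 = 0 → x = 6.59 × 10^-3 M
% ionization = x/C₀ × 100% = 6.59 × 10^-3/0.0374 × 100% = 17.6%

17.6%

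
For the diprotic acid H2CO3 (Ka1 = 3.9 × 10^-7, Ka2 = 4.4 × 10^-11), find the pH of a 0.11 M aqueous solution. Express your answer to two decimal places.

Ka1 ≫ Ka2, so treat the first dissociation as the only significant source of H+.
Ka1 = x²/(0.11 − x) = 3.9 × 10^-7
x ≈ √(3.9 × 10^-7 × 0.11) = 2.07 × 10^-4 M
pH = −log(2.07 × 10^-4) = 3.68

pH = 3.68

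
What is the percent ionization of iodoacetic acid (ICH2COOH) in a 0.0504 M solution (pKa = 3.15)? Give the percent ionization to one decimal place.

ICH2COOH ⇌ ICH2COO- + H+; let x = [H+] at equilibrium.
Ka = 10^(−3.15) = 7.08 × 10^-4
Ka = x²/(C₀ − x); solving the quadratic gives x = 5.63 × 10^-3 M.
Fraction ionized = 5.63 × 10^-3 / 0.0504 = 0.1117 → 11.2%

11.2%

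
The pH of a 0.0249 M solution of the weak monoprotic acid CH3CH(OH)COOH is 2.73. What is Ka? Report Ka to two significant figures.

Ka = 1.5 × 10^-4

[H+] = 10^(-2.73) = 1.86 × 10^-3 M
At equilibrium [HA] = 0.0249 − 1.86 × 10^-3 = 2.30 × 10^-2 M
Ka = [H+][A-]/[HA] = (1.86 × 10^-3)² / 2.30 × 10^-2 = 1.5 × 10^-4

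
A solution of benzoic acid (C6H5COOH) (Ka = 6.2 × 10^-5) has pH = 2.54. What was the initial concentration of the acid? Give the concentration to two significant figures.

C₀ = 1.4 × 10^-1 M

[H+] = 10^(-2.54) = 2.88 × 10^-3 M = x
Ka = x²/(C₀ − x) ⇒ C₀ = x + x²/Ka
C₀ = 2.88 × 10^-3 + (2.88 × 10^-3)²/(6.2 × 10^-5) = 1.37 × 10^-1 M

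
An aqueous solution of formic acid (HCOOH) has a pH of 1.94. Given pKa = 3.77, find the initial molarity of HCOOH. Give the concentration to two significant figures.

C₀ = 7.9 × 10^-1 M

[H+] = 10^(-1.94) = 1.15 × 10^-2 M = x
Ka = 10^(−3.77) = 1.70 × 10^-4
Ka = x²/(C₀ − x) ⇒ C₀ = x + x²/Ka
C₀ = 1.15 × 10^-2 + (1.15 × 10^-2)²/(1.70 × 10^-4) = 7.89 × 10^-1 M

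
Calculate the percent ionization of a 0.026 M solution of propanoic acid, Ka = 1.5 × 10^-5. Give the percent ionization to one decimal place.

2.4%

CH3CH2COOH ⇌ CH3CH2COO- + H+; let x = [H+] at equilibrium.
x ≈ √(Ka·C₀) = √(1.5 × 10^-5 × 0.026) = 6.24 × 10^-4 M
% ionization = x/C₀ × 100% = 6.24 × 10^-4/0.026 × 100% = 2.4%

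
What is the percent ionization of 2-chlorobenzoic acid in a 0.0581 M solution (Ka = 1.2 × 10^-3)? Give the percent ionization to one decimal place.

ClC6H4COOH ⇌ ClC6H4COO- + H+; let x = [H+] at equilibrium.
Solve x² + 0.0012x − 6.97e-05 = 0 → x = 7.77 × 10^-3 M
Fraction ionized = 7.77 × 10^-3 / 0.0581 = 0.1337 → 13.4%

13.4%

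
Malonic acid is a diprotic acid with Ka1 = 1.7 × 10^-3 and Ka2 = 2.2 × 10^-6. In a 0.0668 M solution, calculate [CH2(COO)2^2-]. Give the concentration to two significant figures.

First ionization gives [H+] ≈ [CH2(COOH)COO-] = 9.84 × 10^-3 M.
Second step: Ka2 = [H+][CH2(COO)2^2-]/[CH2(COOH)COO-] ≈ [CH2(COO)2^2-] (since [H+] ≈ [CH2(COOH)COO-]).
So [CH2(COO)2^2-] ≈ Ka2.

2.2 × 10^-6 M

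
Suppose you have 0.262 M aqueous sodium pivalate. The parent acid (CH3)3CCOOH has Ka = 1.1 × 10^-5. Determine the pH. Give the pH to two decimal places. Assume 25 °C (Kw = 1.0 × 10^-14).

pH = 9.19

(CH3)3CCOO- is the conjugate base of the weak acid (CH3)3CCOOH.
Kb = Kw/Ka = 1.0×10^-14 / 1.1 × 10^-5 = 9.09 × 10^-10
From the ICE table, Kb = x²/(0.262 − x) = 9.09 × 10^-10.
Assume x ≪ 0.262: x ≈ √(9.09 × 10^-10 × 0.262) = 1.54 × 10^-5 M
(x/C₀ = 0.0059% < 5%, so the approximation holds.)
pOH = −log(1.54 × 10^-5) = 4.81; pH = 14.00 − 4.81 = 9.19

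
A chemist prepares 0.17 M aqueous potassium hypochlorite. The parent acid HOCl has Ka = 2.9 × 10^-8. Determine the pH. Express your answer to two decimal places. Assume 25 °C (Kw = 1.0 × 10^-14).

pH = 10.38

OCl- is the conjugate base of the weak acid HOCl.
Kb = Kw/Ka = 1.0×10^-14 / 2.9 × 10^-8 = 3.45 × 10^-7
From the ICE table, Kb = x²/(0.17 − x) = 3.45 × 10^-7.
Since Kb ≪ C₀, x ≈ √(Kb·C₀) = 2.42 × 10^-4 M.
pOH = 3.62, so pH = 14.00 − pOH = 10.38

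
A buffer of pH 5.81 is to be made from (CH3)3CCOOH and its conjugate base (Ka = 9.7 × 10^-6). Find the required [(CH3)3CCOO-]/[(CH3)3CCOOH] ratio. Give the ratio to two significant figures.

ratio = 6.3

pKa = -log(9.7 × 10^-6) = 5.013
pH = pKa + log(r) ⇒ log(r) = 5.81 − 5.013 = +0.797
r = [(CH3)3CCOO-]/[(CH3)3CCOOH] = 10^(+0.797) = 6.27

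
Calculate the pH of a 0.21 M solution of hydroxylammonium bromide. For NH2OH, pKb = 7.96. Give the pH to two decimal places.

pH = 3.36

NH3OH+ is the conjugate acid of the weak base NH2OH.
Kb = 10^(−7.96) = 1.10 × 10^-8
Ka = Kw/Kb = 1.0×10^-14 / 1.10 × 10^-8 = 9.09 × 10^-7
From the ICE table, Ka = x²/(0.21 − x) = 9.09 × 10^-7.
Neglecting x in the denominator: x = √(9.09 × 10^-7 × 0.21) = 4.37 × 10^-4 M
pH = −log[H+] = −log(4.37 × 10^-4) = 3.36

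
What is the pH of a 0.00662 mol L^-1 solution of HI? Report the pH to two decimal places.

HI is a strong acid and dissociates completely, so [H+] = 0.00662 M.
pH = -log(0.00662) = 2.18

pH = 2.18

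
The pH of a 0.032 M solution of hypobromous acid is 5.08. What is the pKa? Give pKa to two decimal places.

[H+] = 10^(-5.08) = 8.32 × 10^-6 M
At equilibrium [HA] = 0.032 − 8.32 × 10^-6 = 3.20 × 10^-2 M
Ka = [H+][A-]/[HA] = (8.32 × 10^-6)² / 3.20 × 10^-2 = 2.16 × 10^-9
pKa = -log(2.16 × 10^-9) = 8.67

pKa = 8.67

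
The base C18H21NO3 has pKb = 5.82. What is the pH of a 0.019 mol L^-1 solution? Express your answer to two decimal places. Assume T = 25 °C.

pH = 10.23

C18H21NO3 + H2O ⇌ C18H22NO3+ + OH-
Kb = 10^(−5.82) = 1.51 × 10^-6
Kb = [OH-]²/(0.019 − [OH-]) = 1.51 × 10^-6
Neglecting [OH-] in the denominator: [OH-] = √(1.51 × 10^-6 × 0.019) = 1.69 × 10^-4 M
([OH-]/C₀ = 0.89% < 5%, so the approximation holds.)
pOH = −log(1.69 × 10^-4) = 3.77; pH = 14.00 − 3.77 = 10.23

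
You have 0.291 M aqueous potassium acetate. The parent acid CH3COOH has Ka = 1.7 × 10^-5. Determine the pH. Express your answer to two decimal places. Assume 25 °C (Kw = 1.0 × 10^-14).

CH3COO- is the conjugate base of the weak acid CH3COOH.
Kb = Kw/Ka = 1.0×10^-14 / 1.7 × 10^-5 = 5.88 × 10^-10
Kb = [OH-]²/(0.291 − [OH-]) = 5.88 × 10^-10
Neglecting [OH-] in the denominator: [OH-] = √(5.88 × 10^-10 × 0.291) = 1.31 × 10^-5 M
([OH-]/C₀ = 0.0045% < 5%, so the approximation holds.)
pOH = −log(1.31 × 10^-5) = 4.88; pH = 14.00 − 4.88 = 9.12

pH = 9.12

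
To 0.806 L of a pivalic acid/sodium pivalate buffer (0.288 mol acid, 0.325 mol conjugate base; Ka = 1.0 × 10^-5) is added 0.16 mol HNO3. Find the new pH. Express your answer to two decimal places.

pH = 4.57

After neutralization: n((CH3)3CCOOH) = 0.448 mol, n((CH3)3CCOO-) = 0.165 mol.
pKa = −log(1.0 × 10^-5) = 5.000
Henderson–Hasselbalch with mole ratio 0.165/0.448: pH = 5.000 + (-0.434)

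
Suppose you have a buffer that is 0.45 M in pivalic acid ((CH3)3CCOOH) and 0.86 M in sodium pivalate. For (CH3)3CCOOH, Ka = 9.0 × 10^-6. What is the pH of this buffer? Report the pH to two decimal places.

pH = 5.33

pKa = −log(9.0 × 10^-6) = 5.046
Using pH = pKa + log([base]/[acid]) with [base]/[acid] = 0.86/0.45:
pH = 5.046 + (+0.281) = 5.33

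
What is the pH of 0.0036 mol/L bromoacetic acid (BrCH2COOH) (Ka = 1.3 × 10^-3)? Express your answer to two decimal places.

BrCH2COOH ⇌ BrCH2COO- + H+
Ka = x²/(0.0036 − x) = 1.3 × 10^-3
Here C₀/Ka ≈ 2.77, so the small-x approximation fails. Use the quadratic:
x = [−0.0013 + √(0.0013² + 1.87e-05)]/2 = 1.61 × 10^-3 M
pH = −log[H+] = −log(1.61 × 10^-3) = 2.79

pH = 2.79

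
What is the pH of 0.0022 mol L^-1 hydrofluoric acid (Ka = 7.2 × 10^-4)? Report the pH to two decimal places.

HF ⇌ F- + H+
From the ICE table, Ka = [H+]²/(0.0022 − [H+]) = 7.2 × 10^-4.
[H+] is not negligible relative to C₀; solve [H+]² + 0.00072·[H+] − 1.58e-06 = 0.
[H+] = (−Ka + √(Ka² + 4·Ka·C₀))/2 = 9.49 × 10^-4 M
pH = −log(9.49 × 10^-4) = 3.02

pH = 3.02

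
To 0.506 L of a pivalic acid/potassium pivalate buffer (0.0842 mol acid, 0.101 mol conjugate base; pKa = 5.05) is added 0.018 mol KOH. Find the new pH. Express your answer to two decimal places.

pH = 5.30

OH- converts (CH3)3CCOOH to (CH3)3CCOO-: (CH3)3CCOOH → 0.0662 mol, (CH3)3CCOO- → 0.119 mol.
pH = pKa + log(n_(CH3)3CCOO-/n_(CH3)3CCOOH) = 5.05 + log(0.119/0.0662) = 5.05 + (+0.255)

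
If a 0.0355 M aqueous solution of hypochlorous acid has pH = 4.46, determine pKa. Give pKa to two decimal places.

pKa = 7.47

[H+] = 10^(-4.46) = 3.47 × 10^-5 M
At equilibrium [HA] = 0.0355 − 3.47 × 10^-5 = 3.55 × 10^-2 M
Ka = [H+][A-]/[HA] = (3.47 × 10^-5)² / 3.55 × 10^-2 = 3.39 × 10^-8
pKa = -log(3.39 × 10^-8) = 7.47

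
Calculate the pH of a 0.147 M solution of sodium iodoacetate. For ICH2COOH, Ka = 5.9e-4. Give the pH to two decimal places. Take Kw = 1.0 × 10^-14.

ICH2COO- is the conjugate base of the weak acid ICH2COOH.
Kb = Kw/Ka = 1.0×10^-14 / 5.9 × 10^-4 = 1.69 × 10^-11
From the ICE table, Kb = [OH-]²/(0.147 − [OH-]) = 1.69 × 10^-11.
Since Kb ≪ C₀, [OH-] ≈ √(Kb·C₀) = 1.58 × 10^-6 M.
Check: 0.0011% ionized — well under 5%, approximation valid.
pOH = −log(1.58 × 10^-6) = 5.80; pH = 14.00 − 5.80 = 8.20

pH = 8.20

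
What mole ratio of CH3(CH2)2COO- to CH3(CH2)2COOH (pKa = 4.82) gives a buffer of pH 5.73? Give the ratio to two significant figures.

ratio = 8.1

pH = pKa + log(r) ⇒ log(r) = 5.73 − 4.82 = +0.91
r = [CH3(CH2)2COO-]/[CH3(CH2)2COOH] = 10^(+0.91) = 8.13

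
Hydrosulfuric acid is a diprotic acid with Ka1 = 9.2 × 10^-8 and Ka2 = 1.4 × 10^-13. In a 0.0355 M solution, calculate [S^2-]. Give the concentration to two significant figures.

First ionization gives [H+] ≈ [HS-] = 5.71 × 10^-5 M.
Second step: Ka2 = [H+][S^2-]/[HS-] ≈ [S^2-] (since [H+] ≈ [HS-]).
So [S^2-] ≈ Ka2.

1.4 × 10^-13 M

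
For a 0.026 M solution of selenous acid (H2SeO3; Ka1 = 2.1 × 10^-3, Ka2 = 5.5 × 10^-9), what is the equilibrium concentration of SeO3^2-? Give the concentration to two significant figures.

First ionization gives [H+] ≈ [HSeO3-] = 6.41 × 10^-3 M.
Second step: Ka2 = [H+][SeO3^2-]/[HSeO3-] ≈ [SeO3^2-] (since [H+] ≈ [HSeO3-]).
So [SeO3^2-] ≈ Ka2.

5.5 × 10^-9 M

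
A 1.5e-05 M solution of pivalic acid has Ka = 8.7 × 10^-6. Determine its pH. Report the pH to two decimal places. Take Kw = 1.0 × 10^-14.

pH = 5.10

(CH3)3CCOOH ⇌ (CH3)3CCOO- + H+
Ka = x²/(1.5e-05 − x) = 8.7 × 10^-6
x is not negligible relative to C₀; solve x² + 8.7e-06·x − 1.3e-10 = 0.
x = (−Ka + √(Ka² + 4·Ka·C₀))/2 = 7.87 × 10^-6 M
pH = −log(7.87 × 10^-6) = 5.10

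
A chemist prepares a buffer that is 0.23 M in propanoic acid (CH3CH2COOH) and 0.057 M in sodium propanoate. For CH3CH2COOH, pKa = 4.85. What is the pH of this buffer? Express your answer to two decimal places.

Henderson–Hasselbalch: pH = pKa + log([CH3CH2COO-]/[CH3CH2COOH]) = 4.85 + log(0.057/0.23)
pH = 4.85 + (-0.606) = 4.24

pH = 4.24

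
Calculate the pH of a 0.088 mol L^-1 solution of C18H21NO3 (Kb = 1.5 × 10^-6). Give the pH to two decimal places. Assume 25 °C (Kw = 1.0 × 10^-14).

C18H21NO3 + H2O ⇌ C18H22NO3+ + OH-
Kb = x²/(0.088 − x) = 1.5 × 10^-6
Neglecting x in the denominator: x = √(1.5 × 10^-6 × 0.088) = 3.63 × 10^-4 M
pOH = −log(3.63 × 10^-4) = 3.44; pH = 14.00 − 3.44 = 10.56

pH = 10.56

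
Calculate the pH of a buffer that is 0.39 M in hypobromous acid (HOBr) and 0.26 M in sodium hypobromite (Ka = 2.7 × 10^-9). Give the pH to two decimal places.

pH = 8.39

pKa = −log(2.7 × 10^-9) = 8.569
Henderson–Hasselbalch: pH = pKa + log([OBr-]/[HOBr]) = 8.569 + log(0.26/0.39)
pH = 8.569 + (-0.176) = 8.39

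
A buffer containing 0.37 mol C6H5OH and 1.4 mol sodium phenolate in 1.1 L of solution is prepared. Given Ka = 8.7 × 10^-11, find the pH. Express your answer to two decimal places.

pH = 10.64

pKa = −log(8.7 × 10^-11) = 10.060
Using pH = pKa + log([base]/[acid]) with [base]/[acid] = 1.4/0.37:
pH = 10.060 + (+0.578) = 10.64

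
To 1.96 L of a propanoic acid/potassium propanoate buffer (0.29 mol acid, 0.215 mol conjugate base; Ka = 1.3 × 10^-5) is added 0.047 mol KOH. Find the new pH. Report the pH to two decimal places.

pH = 4.92

After neutralization: n(CH3CH2COOH) = 0.243 mol, n(CH3CH2COO-) = 0.262 mol.
pKa = −log(1.3 × 10^-5) = 4.886
pH = pKa + log([A⁻]/[HA]) = 4.886 + log(0.262/0.243) = 4.886 +0.033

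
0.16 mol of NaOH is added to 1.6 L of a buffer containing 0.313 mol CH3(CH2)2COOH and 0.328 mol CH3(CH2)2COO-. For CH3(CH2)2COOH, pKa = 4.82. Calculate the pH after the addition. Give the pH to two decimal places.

After neutralization: n(CH3(CH2)2COOH) = 0.153 mol, n(CH3(CH2)2COO-) = 0.488 mol.
pH = pKa + log(n_CH3(CH2)2COO-/n_CH3(CH2)2COOH) = 4.82 + log(0.488/0.153) = 4.82 + (+0.504)

pH = 5.32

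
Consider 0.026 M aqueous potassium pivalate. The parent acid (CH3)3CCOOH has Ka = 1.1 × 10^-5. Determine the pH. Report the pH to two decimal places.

pH = 8.69

(CH3)3CCOO- is the conjugate base of the weak acid (CH3)3CCOOH.
Kb = Kw/Ka = 1.0×10^-14 / 1.1 × 10^-5 = 9.09 × 10^-10
Kb = x²/(0.026 − x) = 9.09 × 10^-10
Assume x ≪ 0.026: x ≈ √(9.09 × 10^-10 × 0.026) = 4.86 × 10^-6 M
(x/C₀ = 0.019% < 5%, so the approximation holds.)
pOH = −log(4.86 × 10^-6) = 5.31; pH = 14.00 − 5.31 = 8.69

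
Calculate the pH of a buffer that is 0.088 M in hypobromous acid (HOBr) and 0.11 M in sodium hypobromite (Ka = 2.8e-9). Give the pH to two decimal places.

pH = 8.65

pKa = −log(2.8 × 10^-9) = 8.553
pH = pKa + log([A⁻]/[HA]) = 8.553 + log(0.11/0.088)
pH = 8.553 + (+0.097) = 8.65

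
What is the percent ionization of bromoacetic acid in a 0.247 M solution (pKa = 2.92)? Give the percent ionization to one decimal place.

BrCH2COOH ⇌ BrCH2COO- + H+; let x = [H+] at equilibrium.
Ka = 10^(−2.92) = 1.20 × 10^-3
Ka = x²/(C₀ − x); solving the quadratic gives x = 1.66 × 10^-2 M.
Fraction ionized = 1.66 × 10^-2 / 0.247 = 0.0672 → 6.7%

6.7%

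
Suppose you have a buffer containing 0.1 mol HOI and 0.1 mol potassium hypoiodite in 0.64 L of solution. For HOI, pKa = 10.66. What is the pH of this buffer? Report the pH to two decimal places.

Henderson–Hasselbalch: pH = pKa + log([OI-]/[HOI]) = 10.66 + log(0.1/0.1)
pH = 10.66 + (+0.000) = 10.66

pH = 10.66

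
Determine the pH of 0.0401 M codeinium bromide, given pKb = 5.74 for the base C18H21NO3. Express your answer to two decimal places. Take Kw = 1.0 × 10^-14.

pH = 4.83

C18H22NO3+ is the conjugate acid of the weak base C18H21NO3.
Kb = 10^(−5.74) = 1.82 × 10^-6
Ka = Kw/Kb = 1.0×10^-14 / 1.82 × 10^-6 = 5.49 × 10^-9
Let x = [H+] at equilibrium. Ka = x²/(0.0401 − x).
Since Ka ≪ C₀, x ≈ √(Ka·C₀) = 1.48 × 10^-5 M.
Check: 0.037% ionized — well under 5%, approximation valid.
pH = −log[H+] = −log(1.48 × 10^-5) = 4.83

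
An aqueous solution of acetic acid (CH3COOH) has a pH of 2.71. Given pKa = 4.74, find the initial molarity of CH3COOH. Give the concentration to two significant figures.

C₀ = 2.1 × 10^-1 M

[H+] = 10^(-2.71) = 1.95 × 10^-3 M = x
Ka = 10^(−4.74) = 1.82 × 10^-5
Ka = x²/(C₀ − x) ⇒ C₀ = x + x²/Ka
C₀ = 1.95 × 10^-3 + (1.95 × 10^-3)²/(1.82 × 10^-5) = 2.11 × 10^-1 M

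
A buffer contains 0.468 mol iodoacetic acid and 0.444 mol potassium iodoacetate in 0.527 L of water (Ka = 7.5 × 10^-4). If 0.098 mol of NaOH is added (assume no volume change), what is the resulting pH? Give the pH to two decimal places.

OH- converts ICH2COOH to ICH2COO-: ICH2COOH → 0.37 mol, ICH2COO- → 0.542 mol.
pKa = −log(7.5 × 10^-4) = 3.125
pH = pKa + log([A⁻]/[HA]) = 3.125 + log(0.542/0.37) = 3.125 +0.166

pH = 3.29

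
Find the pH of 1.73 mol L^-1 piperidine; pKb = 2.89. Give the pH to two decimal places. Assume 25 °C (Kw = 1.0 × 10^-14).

C5H10NH + H2O ⇌ C5H10NH2+ + OH-
Kb = 10^(−2.89) = 1.29 × 10^-3
From the ICE table, Kb = x²/(1.73 − x) = 1.29 × 10^-3.
Since Kb ≪ C₀, x ≈ √(Kb·C₀) = 4.72 × 10^-2 M.
pOH = −log(4.72 × 10^-2) = 1.33; pH = 14.00 − 1.33 = 12.67

pH = 12.67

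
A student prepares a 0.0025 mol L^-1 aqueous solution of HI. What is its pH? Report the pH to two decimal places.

pH = 2.60

HI is a strong acid and dissociates completely, so [H+] = 0.0025 M.
pH = -log(0.0025) = 2.60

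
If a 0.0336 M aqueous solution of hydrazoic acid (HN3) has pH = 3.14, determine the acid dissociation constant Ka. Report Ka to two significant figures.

Ka = 1.6 × 10^-5

[H+] = 10^(-3.14) = 7.24 × 10^-4 M
At equilibrium [HA] = 0.0336 − 7.24 × 10^-4 = 3.29 × 10^-2 M
Ka = [H+][A-]/[HA] = (7.24 × 10^-4)² / 3.29 × 10^-2 = 1.6 × 10^-5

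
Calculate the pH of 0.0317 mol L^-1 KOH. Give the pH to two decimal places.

KOH is a strong base; [OH-] = 0.0317 M.
pOH = -log(0.0317) = 1.50
pH = 14.00 - 1.50 = 12.50

pH = 12.50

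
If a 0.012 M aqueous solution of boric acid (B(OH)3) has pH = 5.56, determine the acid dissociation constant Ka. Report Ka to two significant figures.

Ka = 6.3 × 10^-10

[H+] = 10^(-5.56) = 2.75 × 10^-6 M
At equilibrium [HA] = 0.012 − 2.75 × 10^-6 = 1.20 × 10^-2 M
Ka = [H+][A-]/[HA] = (2.75 × 10^-6)² / 1.20 × 10^-2 = 6.3 × 10^-10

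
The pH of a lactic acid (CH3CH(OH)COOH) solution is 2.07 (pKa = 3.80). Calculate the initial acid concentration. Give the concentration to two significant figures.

[H+] = 10^(-2.07) = 8.51 × 10^-3 M = x
Ka = 10^(−3.80) = 1.58 × 10^-4
Ka = x²/(C₀ − x) ⇒ C₀ = x + x²/Ka
C₀ = 8.51 × 10^-3 + (8.51 × 10^-3)²/(1.58 × 10^-4) = 4.67 × 10^-1 M

C₀ = 4.7 × 10^-1 M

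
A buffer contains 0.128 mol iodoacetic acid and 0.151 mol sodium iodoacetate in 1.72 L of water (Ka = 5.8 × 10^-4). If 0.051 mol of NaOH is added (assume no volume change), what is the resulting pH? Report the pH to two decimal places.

OH- converts ICH2COOH to ICH2COO-: ICH2COOH → 0.077 mol, ICH2COO- → 0.202 mol.
pKa = −log(5.8 × 10^-4) = 3.237
pH = pKa + log(n_ICH2COO-/n_ICH2COOH) = 3.237 + log(0.202/0.077) = 3.237 + (+0.419)

pH = 3.66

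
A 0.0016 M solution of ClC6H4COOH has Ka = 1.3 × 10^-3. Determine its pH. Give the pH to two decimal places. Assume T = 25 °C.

pH = 3.03

ClC6H4COOH ⇌ ClC6H4COO- + H+
Ka = x²/(0.0016 − x) = 1.3 × 10^-3
Here C₀/Ka ≈ 1.23, so the small-x approximation fails. Use the quadratic:
x = (−Ka + √(Ka² + 4·Ka·C₀))/2 = 9.32 × 10^-4 M
pH = −log(9.32 × 10^-4) = 3.03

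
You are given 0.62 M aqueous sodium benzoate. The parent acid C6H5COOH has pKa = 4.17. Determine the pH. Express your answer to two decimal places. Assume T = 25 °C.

pH = 8.98

C6H5COO- is the conjugate base of the weak acid C6H5COOH.
Ka = 10^(−4.17) = 6.76 × 10^-5
Kb = Kw/Ka = 1.0×10^-14 / 6.76 × 10^-5 = 1.48 × 10^-10
Kb = x²/(0.62 − x) = 1.48 × 10^-10
Assume x ≪ 0.62: x ≈ √(1.48 × 10^-10 × 0.62) = 9.58 × 10^-6 M
Check: 0.0015% ionized — well under 5%, approximation valid.
pOH = −log(9.58 × 10^-6) = 5.02; pH = 14.00 − 5.02 = 8.98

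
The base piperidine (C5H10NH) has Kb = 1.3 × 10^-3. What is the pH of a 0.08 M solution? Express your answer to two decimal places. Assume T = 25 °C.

C5H10NH + H2O ⇌ C5H10NH2+ + OH-
From the ICE table, Kb = [OH-]²/(0.08 − [OH-]) = 1.3 × 10^-3.
[OH-] is not negligible relative to C₀; solve [OH-]² + 0.0013·[OH-] − 0.000104 = 0.
[OH-] = [−0.0013 + √(0.0013² + 0.000416)]/2 = 9.57 × 10^-3 M
pOH = 2.02, so pH = 14.00 − pOH = 11.98

pH = 11.98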